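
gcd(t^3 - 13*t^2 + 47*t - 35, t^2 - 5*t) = t - 5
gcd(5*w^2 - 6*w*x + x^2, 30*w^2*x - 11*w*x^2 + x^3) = -5*w + x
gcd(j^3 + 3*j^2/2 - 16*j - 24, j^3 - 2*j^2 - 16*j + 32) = j^2 - 16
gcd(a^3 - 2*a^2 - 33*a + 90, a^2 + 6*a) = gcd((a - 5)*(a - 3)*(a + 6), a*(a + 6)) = a + 6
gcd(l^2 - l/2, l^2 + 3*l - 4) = 1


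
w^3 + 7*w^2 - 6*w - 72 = (w - 3)*(w + 4)*(w + 6)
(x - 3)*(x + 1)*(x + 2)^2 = x^4 + 2*x^3 - 7*x^2 - 20*x - 12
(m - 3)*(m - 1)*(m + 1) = m^3 - 3*m^2 - m + 3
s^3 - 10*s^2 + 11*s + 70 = (s - 7)*(s - 5)*(s + 2)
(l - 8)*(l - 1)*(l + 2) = l^3 - 7*l^2 - 10*l + 16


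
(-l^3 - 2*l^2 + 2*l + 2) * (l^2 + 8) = -l^5 - 2*l^4 - 6*l^3 - 14*l^2 + 16*l + 16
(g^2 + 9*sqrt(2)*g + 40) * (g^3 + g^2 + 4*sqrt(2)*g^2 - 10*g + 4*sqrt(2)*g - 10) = g^5 + g^4 + 13*sqrt(2)*g^4 + 13*sqrt(2)*g^3 + 102*g^3 + 70*sqrt(2)*g^2 + 102*g^2 - 400*g + 70*sqrt(2)*g - 400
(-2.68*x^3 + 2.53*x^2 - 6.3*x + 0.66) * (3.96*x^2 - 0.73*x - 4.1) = -10.6128*x^5 + 11.9752*x^4 - 15.8069*x^3 - 3.1604*x^2 + 25.3482*x - 2.706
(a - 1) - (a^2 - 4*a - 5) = -a^2 + 5*a + 4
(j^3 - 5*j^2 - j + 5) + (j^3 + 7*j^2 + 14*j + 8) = 2*j^3 + 2*j^2 + 13*j + 13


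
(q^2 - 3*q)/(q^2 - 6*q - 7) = q*(3 - q)/(-q^2 + 6*q + 7)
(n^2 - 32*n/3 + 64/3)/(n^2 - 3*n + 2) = (3*n^2 - 32*n + 64)/(3*(n^2 - 3*n + 2))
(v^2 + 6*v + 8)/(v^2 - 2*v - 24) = (v + 2)/(v - 6)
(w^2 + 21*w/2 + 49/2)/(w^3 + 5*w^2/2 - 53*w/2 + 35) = (2*w + 7)/(2*w^2 - 9*w + 10)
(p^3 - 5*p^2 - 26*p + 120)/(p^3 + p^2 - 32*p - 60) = (p - 4)/(p + 2)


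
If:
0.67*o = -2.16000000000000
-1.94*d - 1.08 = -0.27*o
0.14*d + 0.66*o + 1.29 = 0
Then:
No Solution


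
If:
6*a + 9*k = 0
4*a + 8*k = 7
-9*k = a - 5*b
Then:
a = -21/4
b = 21/4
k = 7/2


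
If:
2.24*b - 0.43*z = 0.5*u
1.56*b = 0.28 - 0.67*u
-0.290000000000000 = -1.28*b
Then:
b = 0.23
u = -0.11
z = 1.31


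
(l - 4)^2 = l^2 - 8*l + 16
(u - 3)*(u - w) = u^2 - u*w - 3*u + 3*w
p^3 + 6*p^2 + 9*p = p*(p + 3)^2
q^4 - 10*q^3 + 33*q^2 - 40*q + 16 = (q - 4)^2*(q - 1)^2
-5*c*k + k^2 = k*(-5*c + k)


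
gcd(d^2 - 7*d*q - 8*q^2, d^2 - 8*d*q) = -d + 8*q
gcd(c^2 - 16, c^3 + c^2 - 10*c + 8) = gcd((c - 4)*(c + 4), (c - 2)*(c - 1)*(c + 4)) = c + 4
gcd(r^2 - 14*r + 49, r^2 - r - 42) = r - 7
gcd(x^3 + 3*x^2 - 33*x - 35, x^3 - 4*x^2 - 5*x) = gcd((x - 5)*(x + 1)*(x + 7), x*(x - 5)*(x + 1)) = x^2 - 4*x - 5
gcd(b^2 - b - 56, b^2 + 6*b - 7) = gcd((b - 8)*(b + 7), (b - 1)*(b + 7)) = b + 7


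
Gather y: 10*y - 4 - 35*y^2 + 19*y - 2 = -35*y^2 + 29*y - 6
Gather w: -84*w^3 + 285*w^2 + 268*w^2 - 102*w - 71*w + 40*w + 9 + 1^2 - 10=-84*w^3 + 553*w^2 - 133*w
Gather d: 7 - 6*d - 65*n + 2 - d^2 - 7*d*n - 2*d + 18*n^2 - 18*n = -d^2 + d*(-7*n - 8) + 18*n^2 - 83*n + 9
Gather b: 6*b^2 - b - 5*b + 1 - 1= 6*b^2 - 6*b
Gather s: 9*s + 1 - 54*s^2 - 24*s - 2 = -54*s^2 - 15*s - 1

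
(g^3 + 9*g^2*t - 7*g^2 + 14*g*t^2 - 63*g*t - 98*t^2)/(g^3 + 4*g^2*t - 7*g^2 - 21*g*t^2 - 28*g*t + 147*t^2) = (-g - 2*t)/(-g + 3*t)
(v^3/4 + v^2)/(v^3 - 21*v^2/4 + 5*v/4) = v*(v + 4)/(4*v^2 - 21*v + 5)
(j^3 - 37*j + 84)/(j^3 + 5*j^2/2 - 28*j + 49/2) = 2*(j^2 - 7*j + 12)/(2*j^2 - 9*j + 7)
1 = 1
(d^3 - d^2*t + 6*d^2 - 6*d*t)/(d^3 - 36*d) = (d - t)/(d - 6)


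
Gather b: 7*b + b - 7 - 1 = 8*b - 8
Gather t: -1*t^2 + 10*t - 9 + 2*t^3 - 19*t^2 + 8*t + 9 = 2*t^3 - 20*t^2 + 18*t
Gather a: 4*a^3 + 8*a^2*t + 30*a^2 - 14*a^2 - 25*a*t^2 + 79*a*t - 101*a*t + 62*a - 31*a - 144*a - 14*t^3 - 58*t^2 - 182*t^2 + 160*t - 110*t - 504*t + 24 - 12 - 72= 4*a^3 + a^2*(8*t + 16) + a*(-25*t^2 - 22*t - 113) - 14*t^3 - 240*t^2 - 454*t - 60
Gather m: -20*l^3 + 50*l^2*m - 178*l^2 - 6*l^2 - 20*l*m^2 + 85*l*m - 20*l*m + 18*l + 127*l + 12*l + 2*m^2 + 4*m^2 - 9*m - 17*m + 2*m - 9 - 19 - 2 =-20*l^3 - 184*l^2 + 157*l + m^2*(6 - 20*l) + m*(50*l^2 + 65*l - 24) - 30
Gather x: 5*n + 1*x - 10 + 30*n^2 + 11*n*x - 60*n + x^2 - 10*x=30*n^2 - 55*n + x^2 + x*(11*n - 9) - 10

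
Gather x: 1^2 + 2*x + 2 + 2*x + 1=4*x + 4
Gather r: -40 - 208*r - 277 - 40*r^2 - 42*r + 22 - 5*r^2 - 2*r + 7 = -45*r^2 - 252*r - 288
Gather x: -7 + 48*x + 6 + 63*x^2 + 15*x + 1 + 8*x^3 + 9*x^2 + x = 8*x^3 + 72*x^2 + 64*x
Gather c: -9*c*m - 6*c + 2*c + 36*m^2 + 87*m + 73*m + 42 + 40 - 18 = c*(-9*m - 4) + 36*m^2 + 160*m + 64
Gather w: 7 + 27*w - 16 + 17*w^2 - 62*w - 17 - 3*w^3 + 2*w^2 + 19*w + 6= -3*w^3 + 19*w^2 - 16*w - 20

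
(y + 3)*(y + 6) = y^2 + 9*y + 18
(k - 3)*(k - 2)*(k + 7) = k^3 + 2*k^2 - 29*k + 42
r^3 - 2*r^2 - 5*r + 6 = (r - 3)*(r - 1)*(r + 2)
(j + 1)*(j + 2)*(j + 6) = j^3 + 9*j^2 + 20*j + 12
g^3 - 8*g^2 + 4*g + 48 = (g - 6)*(g - 4)*(g + 2)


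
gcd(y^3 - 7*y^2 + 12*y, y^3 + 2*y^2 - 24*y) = y^2 - 4*y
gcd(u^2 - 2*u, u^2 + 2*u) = u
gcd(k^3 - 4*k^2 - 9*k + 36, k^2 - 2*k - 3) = k - 3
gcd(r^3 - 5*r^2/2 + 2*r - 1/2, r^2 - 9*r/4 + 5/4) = r - 1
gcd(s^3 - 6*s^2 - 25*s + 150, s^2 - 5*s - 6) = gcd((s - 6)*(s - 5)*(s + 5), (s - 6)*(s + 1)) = s - 6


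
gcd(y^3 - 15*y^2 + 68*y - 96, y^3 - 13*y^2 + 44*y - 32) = y^2 - 12*y + 32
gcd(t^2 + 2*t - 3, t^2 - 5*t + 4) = t - 1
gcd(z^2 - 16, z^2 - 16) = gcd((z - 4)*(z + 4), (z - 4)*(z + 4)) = z^2 - 16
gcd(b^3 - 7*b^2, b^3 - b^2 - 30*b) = b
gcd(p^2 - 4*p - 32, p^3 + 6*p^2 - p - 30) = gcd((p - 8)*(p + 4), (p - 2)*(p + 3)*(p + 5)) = 1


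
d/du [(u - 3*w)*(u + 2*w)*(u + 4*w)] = 3*u^2 + 6*u*w - 10*w^2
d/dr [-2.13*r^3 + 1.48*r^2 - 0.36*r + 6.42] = -6.39*r^2 + 2.96*r - 0.36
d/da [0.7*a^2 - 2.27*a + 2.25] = 1.4*a - 2.27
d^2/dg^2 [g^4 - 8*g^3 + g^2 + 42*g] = 12*g^2 - 48*g + 2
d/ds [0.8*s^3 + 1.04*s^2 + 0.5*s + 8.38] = 2.4*s^2 + 2.08*s + 0.5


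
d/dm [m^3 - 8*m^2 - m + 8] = 3*m^2 - 16*m - 1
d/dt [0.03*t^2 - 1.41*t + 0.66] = 0.06*t - 1.41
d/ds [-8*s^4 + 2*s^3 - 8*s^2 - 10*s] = -32*s^3 + 6*s^2 - 16*s - 10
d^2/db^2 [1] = 0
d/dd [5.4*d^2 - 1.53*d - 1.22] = 10.8*d - 1.53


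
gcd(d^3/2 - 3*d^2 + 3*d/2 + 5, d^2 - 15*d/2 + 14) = 1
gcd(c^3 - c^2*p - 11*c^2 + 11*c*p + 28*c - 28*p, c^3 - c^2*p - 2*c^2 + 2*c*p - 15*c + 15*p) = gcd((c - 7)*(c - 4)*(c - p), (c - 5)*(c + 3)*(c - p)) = -c + p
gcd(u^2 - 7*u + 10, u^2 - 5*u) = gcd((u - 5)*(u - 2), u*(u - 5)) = u - 5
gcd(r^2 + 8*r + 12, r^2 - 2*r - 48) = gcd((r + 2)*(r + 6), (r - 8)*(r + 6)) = r + 6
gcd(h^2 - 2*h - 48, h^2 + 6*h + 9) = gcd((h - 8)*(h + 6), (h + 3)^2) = 1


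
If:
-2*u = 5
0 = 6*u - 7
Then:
No Solution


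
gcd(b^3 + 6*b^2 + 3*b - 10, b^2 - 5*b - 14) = b + 2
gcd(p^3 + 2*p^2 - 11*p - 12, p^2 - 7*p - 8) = p + 1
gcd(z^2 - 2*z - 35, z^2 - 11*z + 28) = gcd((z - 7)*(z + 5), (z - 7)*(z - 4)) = z - 7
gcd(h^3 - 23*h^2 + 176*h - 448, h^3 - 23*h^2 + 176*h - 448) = h^3 - 23*h^2 + 176*h - 448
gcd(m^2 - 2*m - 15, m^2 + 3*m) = m + 3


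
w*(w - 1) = w^2 - w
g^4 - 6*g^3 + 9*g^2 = g^2*(g - 3)^2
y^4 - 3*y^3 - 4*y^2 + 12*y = y*(y - 3)*(y - 2)*(y + 2)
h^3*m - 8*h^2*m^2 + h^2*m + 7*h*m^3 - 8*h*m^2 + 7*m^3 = (h - 7*m)*(h - m)*(h*m + m)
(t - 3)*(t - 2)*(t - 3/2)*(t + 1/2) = t^4 - 6*t^3 + 41*t^2/4 - 9*t/4 - 9/2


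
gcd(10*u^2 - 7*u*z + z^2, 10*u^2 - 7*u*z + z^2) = 10*u^2 - 7*u*z + z^2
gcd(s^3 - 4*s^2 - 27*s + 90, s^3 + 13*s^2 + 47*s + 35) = s + 5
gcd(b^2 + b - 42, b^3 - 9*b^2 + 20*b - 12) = b - 6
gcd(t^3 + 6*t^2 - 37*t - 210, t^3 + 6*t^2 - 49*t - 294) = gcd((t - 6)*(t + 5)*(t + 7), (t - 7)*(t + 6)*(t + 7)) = t + 7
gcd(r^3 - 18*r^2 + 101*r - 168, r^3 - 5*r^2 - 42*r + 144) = r^2 - 11*r + 24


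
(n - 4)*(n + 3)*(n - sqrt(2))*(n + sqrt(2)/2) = n^4 - n^3 - sqrt(2)*n^3/2 - 13*n^2 + sqrt(2)*n^2/2 + n + 6*sqrt(2)*n + 12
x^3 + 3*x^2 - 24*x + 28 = (x - 2)^2*(x + 7)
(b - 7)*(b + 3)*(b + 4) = b^3 - 37*b - 84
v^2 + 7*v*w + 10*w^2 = (v + 2*w)*(v + 5*w)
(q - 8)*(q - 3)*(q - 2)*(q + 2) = q^4 - 11*q^3 + 20*q^2 + 44*q - 96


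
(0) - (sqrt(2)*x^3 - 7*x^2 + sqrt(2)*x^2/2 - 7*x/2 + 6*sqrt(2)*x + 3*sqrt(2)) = -sqrt(2)*x^3 - sqrt(2)*x^2/2 + 7*x^2 - 6*sqrt(2)*x + 7*x/2 - 3*sqrt(2)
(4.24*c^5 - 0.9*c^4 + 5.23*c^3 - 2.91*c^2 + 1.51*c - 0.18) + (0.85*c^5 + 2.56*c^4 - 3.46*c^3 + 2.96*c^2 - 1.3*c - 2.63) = 5.09*c^5 + 1.66*c^4 + 1.77*c^3 + 0.0499999999999998*c^2 + 0.21*c - 2.81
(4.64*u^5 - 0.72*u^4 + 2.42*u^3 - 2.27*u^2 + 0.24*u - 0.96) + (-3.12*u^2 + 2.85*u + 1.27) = 4.64*u^5 - 0.72*u^4 + 2.42*u^3 - 5.39*u^2 + 3.09*u + 0.31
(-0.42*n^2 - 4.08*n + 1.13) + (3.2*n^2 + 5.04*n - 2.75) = 2.78*n^2 + 0.96*n - 1.62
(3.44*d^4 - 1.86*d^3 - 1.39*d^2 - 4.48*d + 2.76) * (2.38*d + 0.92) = 8.1872*d^5 - 1.262*d^4 - 5.0194*d^3 - 11.9412*d^2 + 2.4472*d + 2.5392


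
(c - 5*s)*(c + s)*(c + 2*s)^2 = c^4 - 17*c^2*s^2 - 36*c*s^3 - 20*s^4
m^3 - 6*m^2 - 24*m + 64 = (m - 8)*(m - 2)*(m + 4)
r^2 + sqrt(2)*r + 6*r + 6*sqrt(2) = (r + 6)*(r + sqrt(2))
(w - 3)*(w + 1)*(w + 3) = w^3 + w^2 - 9*w - 9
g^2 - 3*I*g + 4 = (g - 4*I)*(g + I)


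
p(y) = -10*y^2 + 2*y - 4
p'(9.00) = -178.00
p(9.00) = -796.00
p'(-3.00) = 62.00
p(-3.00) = -100.00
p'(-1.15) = 25.00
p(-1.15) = -19.52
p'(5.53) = -108.60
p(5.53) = -298.75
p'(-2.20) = 46.00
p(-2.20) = -56.80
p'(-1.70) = 36.00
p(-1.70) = -36.30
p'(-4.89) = 99.80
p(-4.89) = -252.90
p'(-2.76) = 57.20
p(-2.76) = -85.70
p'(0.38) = -5.60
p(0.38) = -4.68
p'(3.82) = -74.40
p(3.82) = -142.28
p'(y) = 2 - 20*y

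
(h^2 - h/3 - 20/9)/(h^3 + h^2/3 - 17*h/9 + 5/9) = (9*h^2 - 3*h - 20)/(9*h^3 + 3*h^2 - 17*h + 5)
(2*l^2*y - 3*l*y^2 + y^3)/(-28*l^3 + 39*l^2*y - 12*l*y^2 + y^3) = y*(-2*l + y)/(28*l^2 - 11*l*y + y^2)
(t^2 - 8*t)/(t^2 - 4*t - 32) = t/(t + 4)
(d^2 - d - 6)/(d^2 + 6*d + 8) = (d - 3)/(d + 4)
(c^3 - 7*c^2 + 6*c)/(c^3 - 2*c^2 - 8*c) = (-c^2 + 7*c - 6)/(-c^2 + 2*c + 8)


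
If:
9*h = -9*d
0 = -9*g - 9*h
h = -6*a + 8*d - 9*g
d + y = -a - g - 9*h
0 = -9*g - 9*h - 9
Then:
No Solution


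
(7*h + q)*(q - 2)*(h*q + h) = 7*h^2*q^2 - 7*h^2*q - 14*h^2 + h*q^3 - h*q^2 - 2*h*q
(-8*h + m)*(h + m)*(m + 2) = -8*h^2*m - 16*h^2 - 7*h*m^2 - 14*h*m + m^3 + 2*m^2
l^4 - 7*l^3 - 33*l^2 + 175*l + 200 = (l - 8)*(l - 5)*(l + 1)*(l + 5)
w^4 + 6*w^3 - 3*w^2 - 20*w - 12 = (w - 2)*(w + 1)^2*(w + 6)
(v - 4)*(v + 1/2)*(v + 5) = v^3 + 3*v^2/2 - 39*v/2 - 10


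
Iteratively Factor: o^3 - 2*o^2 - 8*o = (o)*(o^2 - 2*o - 8) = o*(o - 4)*(o + 2)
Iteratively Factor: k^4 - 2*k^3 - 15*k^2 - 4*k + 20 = (k - 1)*(k^3 - k^2 - 16*k - 20) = (k - 5)*(k - 1)*(k^2 + 4*k + 4) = (k - 5)*(k - 1)*(k + 2)*(k + 2)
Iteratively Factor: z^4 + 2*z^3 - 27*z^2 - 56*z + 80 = (z - 5)*(z^3 + 7*z^2 + 8*z - 16) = (z - 5)*(z - 1)*(z^2 + 8*z + 16) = (z - 5)*(z - 1)*(z + 4)*(z + 4)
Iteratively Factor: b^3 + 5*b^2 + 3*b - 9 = (b + 3)*(b^2 + 2*b - 3) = (b + 3)^2*(b - 1)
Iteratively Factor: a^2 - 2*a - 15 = (a + 3)*(a - 5)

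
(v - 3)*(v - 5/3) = v^2 - 14*v/3 + 5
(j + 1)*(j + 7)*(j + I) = j^3 + 8*j^2 + I*j^2 + 7*j + 8*I*j + 7*I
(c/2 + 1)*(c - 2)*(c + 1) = c^3/2 + c^2/2 - 2*c - 2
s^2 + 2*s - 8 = (s - 2)*(s + 4)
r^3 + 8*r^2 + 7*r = r*(r + 1)*(r + 7)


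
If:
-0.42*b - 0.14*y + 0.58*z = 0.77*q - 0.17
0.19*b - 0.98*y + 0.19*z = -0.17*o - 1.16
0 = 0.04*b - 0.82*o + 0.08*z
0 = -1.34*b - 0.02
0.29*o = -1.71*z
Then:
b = -0.01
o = -0.00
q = 0.01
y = 1.18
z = 0.00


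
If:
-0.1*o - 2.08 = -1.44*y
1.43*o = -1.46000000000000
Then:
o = -1.02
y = 1.37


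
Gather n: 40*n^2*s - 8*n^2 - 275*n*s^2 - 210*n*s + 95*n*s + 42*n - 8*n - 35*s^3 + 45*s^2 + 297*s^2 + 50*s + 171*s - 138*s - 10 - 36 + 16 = n^2*(40*s - 8) + n*(-275*s^2 - 115*s + 34) - 35*s^3 + 342*s^2 + 83*s - 30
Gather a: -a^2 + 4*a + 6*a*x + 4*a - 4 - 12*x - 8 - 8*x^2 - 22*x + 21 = -a^2 + a*(6*x + 8) - 8*x^2 - 34*x + 9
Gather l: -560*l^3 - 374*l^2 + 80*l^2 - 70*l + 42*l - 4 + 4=-560*l^3 - 294*l^2 - 28*l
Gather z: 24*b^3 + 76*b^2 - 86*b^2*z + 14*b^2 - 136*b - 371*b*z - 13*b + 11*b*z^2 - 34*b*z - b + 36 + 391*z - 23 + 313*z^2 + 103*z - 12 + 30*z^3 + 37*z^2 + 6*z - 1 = 24*b^3 + 90*b^2 - 150*b + 30*z^3 + z^2*(11*b + 350) + z*(-86*b^2 - 405*b + 500)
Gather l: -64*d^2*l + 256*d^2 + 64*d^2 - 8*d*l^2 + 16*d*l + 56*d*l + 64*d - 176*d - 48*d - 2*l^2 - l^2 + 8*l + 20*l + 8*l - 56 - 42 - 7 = 320*d^2 - 160*d + l^2*(-8*d - 3) + l*(-64*d^2 + 72*d + 36) - 105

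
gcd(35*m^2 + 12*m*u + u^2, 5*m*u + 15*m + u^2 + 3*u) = 5*m + u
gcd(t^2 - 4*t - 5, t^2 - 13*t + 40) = t - 5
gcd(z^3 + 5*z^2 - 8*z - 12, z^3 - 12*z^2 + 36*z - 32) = z - 2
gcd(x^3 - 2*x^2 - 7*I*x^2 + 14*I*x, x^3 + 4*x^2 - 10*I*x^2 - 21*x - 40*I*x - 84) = x - 7*I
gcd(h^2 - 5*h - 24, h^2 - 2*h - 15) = h + 3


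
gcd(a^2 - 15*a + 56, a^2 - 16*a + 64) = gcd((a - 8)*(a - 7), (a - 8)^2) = a - 8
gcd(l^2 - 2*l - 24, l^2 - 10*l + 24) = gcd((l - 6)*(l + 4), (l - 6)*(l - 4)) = l - 6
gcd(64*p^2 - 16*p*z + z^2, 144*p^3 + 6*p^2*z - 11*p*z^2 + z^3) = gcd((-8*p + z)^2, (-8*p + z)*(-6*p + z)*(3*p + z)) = -8*p + z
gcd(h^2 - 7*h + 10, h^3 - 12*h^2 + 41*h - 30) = h - 5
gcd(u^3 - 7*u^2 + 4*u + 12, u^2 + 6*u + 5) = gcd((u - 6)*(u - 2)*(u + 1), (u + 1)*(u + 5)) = u + 1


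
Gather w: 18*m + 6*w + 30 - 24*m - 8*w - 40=-6*m - 2*w - 10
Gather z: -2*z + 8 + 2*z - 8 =0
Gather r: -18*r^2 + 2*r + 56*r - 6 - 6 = -18*r^2 + 58*r - 12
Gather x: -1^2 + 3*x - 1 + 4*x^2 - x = 4*x^2 + 2*x - 2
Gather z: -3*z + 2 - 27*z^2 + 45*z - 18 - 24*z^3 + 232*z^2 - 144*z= -24*z^3 + 205*z^2 - 102*z - 16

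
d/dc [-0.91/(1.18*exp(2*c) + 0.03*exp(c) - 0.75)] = (2.1476*exp(c) + 0.0273)*exp(c)/(1.18*exp(2*c) + 0.03*exp(c) - 0.75)^2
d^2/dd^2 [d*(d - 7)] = 2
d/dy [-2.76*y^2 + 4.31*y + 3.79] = 4.31 - 5.52*y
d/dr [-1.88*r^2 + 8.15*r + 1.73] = 8.15 - 3.76*r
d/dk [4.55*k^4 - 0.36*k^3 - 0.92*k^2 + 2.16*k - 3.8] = 18.2*k^3 - 1.08*k^2 - 1.84*k + 2.16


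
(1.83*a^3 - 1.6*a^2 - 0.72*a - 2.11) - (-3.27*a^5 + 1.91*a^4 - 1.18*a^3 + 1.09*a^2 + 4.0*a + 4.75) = 3.27*a^5 - 1.91*a^4 + 3.01*a^3 - 2.69*a^2 - 4.72*a - 6.86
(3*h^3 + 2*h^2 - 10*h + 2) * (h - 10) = 3*h^4 - 28*h^3 - 30*h^2 + 102*h - 20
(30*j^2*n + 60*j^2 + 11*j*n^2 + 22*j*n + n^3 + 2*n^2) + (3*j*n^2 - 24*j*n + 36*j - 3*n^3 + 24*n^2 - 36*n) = 30*j^2*n + 60*j^2 + 14*j*n^2 - 2*j*n + 36*j - 2*n^3 + 26*n^2 - 36*n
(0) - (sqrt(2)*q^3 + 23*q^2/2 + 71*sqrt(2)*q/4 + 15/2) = -sqrt(2)*q^3 - 23*q^2/2 - 71*sqrt(2)*q/4 - 15/2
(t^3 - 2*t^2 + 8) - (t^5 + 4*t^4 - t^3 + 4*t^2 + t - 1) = -t^5 - 4*t^4 + 2*t^3 - 6*t^2 - t + 9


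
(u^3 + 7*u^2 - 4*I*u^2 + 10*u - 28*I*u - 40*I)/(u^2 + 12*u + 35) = (u^2 + u*(2 - 4*I) - 8*I)/(u + 7)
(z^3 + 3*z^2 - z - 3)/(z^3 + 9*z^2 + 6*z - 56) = (z^3 + 3*z^2 - z - 3)/(z^3 + 9*z^2 + 6*z - 56)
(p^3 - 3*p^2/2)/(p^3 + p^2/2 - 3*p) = p/(p + 2)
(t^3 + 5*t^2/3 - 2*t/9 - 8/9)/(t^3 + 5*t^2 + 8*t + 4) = (9*t^2 + 6*t - 8)/(9*(t^2 + 4*t + 4))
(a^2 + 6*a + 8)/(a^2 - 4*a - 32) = (a + 2)/(a - 8)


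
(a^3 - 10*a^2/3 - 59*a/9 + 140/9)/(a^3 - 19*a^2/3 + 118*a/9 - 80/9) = (3*a^2 - 5*a - 28)/(3*a^2 - 14*a + 16)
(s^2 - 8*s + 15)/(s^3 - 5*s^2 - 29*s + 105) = (s - 5)/(s^2 - 2*s - 35)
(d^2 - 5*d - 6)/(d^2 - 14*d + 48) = (d + 1)/(d - 8)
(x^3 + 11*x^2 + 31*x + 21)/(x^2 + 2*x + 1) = (x^2 + 10*x + 21)/(x + 1)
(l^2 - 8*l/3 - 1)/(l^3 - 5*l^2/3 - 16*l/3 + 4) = (3*l + 1)/(3*l^2 + 4*l - 4)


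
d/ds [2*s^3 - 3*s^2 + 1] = 6*s*(s - 1)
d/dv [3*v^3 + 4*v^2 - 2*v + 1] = 9*v^2 + 8*v - 2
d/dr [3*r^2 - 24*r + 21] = 6*r - 24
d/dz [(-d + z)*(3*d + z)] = 2*d + 2*z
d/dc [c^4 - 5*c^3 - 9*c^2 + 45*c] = 4*c^3 - 15*c^2 - 18*c + 45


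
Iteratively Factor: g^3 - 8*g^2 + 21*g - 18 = (g - 2)*(g^2 - 6*g + 9) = (g - 3)*(g - 2)*(g - 3)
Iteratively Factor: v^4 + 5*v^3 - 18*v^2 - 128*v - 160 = (v + 2)*(v^3 + 3*v^2 - 24*v - 80) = (v + 2)*(v + 4)*(v^2 - v - 20) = (v + 2)*(v + 4)^2*(v - 5)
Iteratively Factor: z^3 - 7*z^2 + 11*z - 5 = (z - 1)*(z^2 - 6*z + 5) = (z - 1)^2*(z - 5)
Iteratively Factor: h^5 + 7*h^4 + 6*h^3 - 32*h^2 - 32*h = (h + 4)*(h^4 + 3*h^3 - 6*h^2 - 8*h) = h*(h + 4)*(h^3 + 3*h^2 - 6*h - 8) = h*(h + 1)*(h + 4)*(h^2 + 2*h - 8) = h*(h - 2)*(h + 1)*(h + 4)*(h + 4)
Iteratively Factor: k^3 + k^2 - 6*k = (k + 3)*(k^2 - 2*k) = (k - 2)*(k + 3)*(k)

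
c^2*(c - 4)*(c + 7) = c^4 + 3*c^3 - 28*c^2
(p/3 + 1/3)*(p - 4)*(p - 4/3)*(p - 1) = p^4/3 - 16*p^3/9 + 13*p^2/9 + 16*p/9 - 16/9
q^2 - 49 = (q - 7)*(q + 7)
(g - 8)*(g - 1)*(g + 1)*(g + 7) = g^4 - g^3 - 57*g^2 + g + 56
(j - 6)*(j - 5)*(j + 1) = j^3 - 10*j^2 + 19*j + 30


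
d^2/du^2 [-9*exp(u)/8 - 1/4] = -9*exp(u)/8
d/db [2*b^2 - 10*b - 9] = 4*b - 10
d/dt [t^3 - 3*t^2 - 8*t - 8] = 3*t^2 - 6*t - 8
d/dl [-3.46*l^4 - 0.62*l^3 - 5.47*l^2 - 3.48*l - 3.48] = -13.84*l^3 - 1.86*l^2 - 10.94*l - 3.48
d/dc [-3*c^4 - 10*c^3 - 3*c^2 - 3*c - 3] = -12*c^3 - 30*c^2 - 6*c - 3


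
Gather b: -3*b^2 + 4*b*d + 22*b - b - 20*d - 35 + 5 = -3*b^2 + b*(4*d + 21) - 20*d - 30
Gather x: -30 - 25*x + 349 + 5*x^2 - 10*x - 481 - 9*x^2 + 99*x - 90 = -4*x^2 + 64*x - 252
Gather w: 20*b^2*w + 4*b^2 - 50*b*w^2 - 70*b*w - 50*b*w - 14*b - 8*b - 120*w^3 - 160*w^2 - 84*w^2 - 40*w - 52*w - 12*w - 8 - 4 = 4*b^2 - 22*b - 120*w^3 + w^2*(-50*b - 244) + w*(20*b^2 - 120*b - 104) - 12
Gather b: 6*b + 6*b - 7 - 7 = 12*b - 14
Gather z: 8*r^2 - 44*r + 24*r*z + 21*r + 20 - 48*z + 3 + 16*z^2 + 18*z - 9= 8*r^2 - 23*r + 16*z^2 + z*(24*r - 30) + 14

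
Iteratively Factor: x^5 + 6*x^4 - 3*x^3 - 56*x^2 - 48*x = (x + 4)*(x^4 + 2*x^3 - 11*x^2 - 12*x) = (x + 1)*(x + 4)*(x^3 + x^2 - 12*x) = (x + 1)*(x + 4)^2*(x^2 - 3*x) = (x - 3)*(x + 1)*(x + 4)^2*(x)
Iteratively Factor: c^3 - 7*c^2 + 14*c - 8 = (c - 4)*(c^2 - 3*c + 2) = (c - 4)*(c - 2)*(c - 1)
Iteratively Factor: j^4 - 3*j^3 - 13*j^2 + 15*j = (j)*(j^3 - 3*j^2 - 13*j + 15) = j*(j + 3)*(j^2 - 6*j + 5) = j*(j - 5)*(j + 3)*(j - 1)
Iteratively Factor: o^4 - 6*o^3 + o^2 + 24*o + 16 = (o - 4)*(o^3 - 2*o^2 - 7*o - 4) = (o - 4)^2*(o^2 + 2*o + 1) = (o - 4)^2*(o + 1)*(o + 1)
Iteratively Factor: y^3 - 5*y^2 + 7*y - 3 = (y - 1)*(y^2 - 4*y + 3) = (y - 1)^2*(y - 3)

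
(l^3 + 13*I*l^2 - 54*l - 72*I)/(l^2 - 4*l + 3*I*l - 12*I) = (l^2 + 10*I*l - 24)/(l - 4)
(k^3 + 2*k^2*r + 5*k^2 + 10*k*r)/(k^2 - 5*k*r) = (k^2 + 2*k*r + 5*k + 10*r)/(k - 5*r)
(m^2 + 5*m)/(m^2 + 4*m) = (m + 5)/(m + 4)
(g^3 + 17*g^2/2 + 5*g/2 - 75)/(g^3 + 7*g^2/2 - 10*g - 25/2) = (g + 6)/(g + 1)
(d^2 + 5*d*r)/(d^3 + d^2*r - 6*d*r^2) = (d + 5*r)/(d^2 + d*r - 6*r^2)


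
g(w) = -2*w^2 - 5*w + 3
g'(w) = -4*w - 5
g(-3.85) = -7.40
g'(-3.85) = 10.40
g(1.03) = -4.27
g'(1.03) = -9.12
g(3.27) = -34.74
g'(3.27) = -18.08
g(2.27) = -18.66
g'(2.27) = -14.08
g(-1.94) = 5.17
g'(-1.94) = 2.76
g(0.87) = -2.86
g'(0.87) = -8.48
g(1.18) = -5.68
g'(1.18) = -9.72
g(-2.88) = 0.81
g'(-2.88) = 6.52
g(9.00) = -204.00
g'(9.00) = -41.00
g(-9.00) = -114.00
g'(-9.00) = 31.00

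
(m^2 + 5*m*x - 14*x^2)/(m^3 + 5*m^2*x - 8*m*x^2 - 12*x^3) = (m + 7*x)/(m^2 + 7*m*x + 6*x^2)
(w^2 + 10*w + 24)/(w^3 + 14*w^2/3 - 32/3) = 3*(w + 6)/(3*w^2 + 2*w - 8)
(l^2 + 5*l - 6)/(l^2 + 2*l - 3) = (l + 6)/(l + 3)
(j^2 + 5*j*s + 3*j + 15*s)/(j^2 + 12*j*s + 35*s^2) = (j + 3)/(j + 7*s)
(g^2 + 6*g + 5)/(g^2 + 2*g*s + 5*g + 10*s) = (g + 1)/(g + 2*s)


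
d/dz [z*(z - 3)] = 2*z - 3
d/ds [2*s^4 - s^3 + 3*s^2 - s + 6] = 8*s^3 - 3*s^2 + 6*s - 1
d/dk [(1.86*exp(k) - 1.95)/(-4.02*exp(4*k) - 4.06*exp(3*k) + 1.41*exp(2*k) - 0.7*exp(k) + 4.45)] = (22.4316*exp(4*k) - 16.2528*exp(3*k) - 26.3736*exp(2*k) + 5.499*exp(k) + 6.912)*exp(k)/(16.1604*exp(8*k) + 32.6424*exp(7*k) + 5.1472*exp(6*k) - 5.8212*exp(5*k) - 28.1059*exp(4*k) - 38.108*exp(3*k) + 13.039*exp(2*k) - 6.23*exp(k) + 19.8025)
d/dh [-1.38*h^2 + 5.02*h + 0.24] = 5.02 - 2.76*h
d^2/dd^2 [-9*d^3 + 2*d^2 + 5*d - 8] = 4 - 54*d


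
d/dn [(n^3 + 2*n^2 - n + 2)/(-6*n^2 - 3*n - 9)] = (-2*n^4 - 2*n^3 - 13*n^2 - 4*n + 5)/(3*(4*n^4 + 4*n^3 + 13*n^2 + 6*n + 9))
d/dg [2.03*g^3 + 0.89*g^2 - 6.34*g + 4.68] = 6.09*g^2 + 1.78*g - 6.34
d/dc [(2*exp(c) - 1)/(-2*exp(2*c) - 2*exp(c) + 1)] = 4*(exp(c) - 1)*exp(2*c)/(4*exp(4*c) + 8*exp(3*c) - 4*exp(c) + 1)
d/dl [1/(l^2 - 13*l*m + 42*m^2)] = (-2*l + 13*m)/(l^2 - 13*l*m + 42*m^2)^2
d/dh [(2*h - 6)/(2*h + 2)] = 4/(h + 1)^2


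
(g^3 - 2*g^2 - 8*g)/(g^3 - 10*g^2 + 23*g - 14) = g*(g^2 - 2*g - 8)/(g^3 - 10*g^2 + 23*g - 14)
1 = 1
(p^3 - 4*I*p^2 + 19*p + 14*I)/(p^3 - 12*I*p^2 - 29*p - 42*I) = (p + 2*I)/(p - 6*I)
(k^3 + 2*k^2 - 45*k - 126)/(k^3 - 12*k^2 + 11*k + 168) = (k + 6)/(k - 8)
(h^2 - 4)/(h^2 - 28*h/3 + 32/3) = 3*(h^2 - 4)/(3*h^2 - 28*h + 32)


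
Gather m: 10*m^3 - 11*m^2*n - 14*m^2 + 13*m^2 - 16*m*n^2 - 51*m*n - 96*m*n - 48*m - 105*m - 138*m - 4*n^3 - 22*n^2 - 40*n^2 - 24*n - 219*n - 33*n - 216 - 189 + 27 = 10*m^3 + m^2*(-11*n - 1) + m*(-16*n^2 - 147*n - 291) - 4*n^3 - 62*n^2 - 276*n - 378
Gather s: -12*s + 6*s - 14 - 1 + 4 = -6*s - 11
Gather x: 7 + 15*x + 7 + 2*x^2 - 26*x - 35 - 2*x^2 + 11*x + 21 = 0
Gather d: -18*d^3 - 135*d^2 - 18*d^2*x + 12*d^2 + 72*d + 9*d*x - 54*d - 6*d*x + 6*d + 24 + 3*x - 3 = -18*d^3 + d^2*(-18*x - 123) + d*(3*x + 24) + 3*x + 21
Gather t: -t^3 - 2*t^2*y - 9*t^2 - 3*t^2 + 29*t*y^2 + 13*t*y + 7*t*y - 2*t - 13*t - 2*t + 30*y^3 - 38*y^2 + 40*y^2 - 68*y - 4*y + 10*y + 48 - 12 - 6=-t^3 + t^2*(-2*y - 12) + t*(29*y^2 + 20*y - 17) + 30*y^3 + 2*y^2 - 62*y + 30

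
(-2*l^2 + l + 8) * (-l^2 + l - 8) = 2*l^4 - 3*l^3 + 9*l^2 - 64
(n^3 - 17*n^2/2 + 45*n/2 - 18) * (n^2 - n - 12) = n^5 - 19*n^4/2 + 19*n^3 + 123*n^2/2 - 252*n + 216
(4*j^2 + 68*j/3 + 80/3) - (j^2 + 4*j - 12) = 3*j^2 + 56*j/3 + 116/3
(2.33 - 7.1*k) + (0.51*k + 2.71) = 5.04 - 6.59*k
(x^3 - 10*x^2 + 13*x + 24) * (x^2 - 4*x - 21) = x^5 - 14*x^4 + 32*x^3 + 182*x^2 - 369*x - 504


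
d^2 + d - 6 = (d - 2)*(d + 3)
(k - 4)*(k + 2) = k^2 - 2*k - 8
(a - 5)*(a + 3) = a^2 - 2*a - 15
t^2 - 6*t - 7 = (t - 7)*(t + 1)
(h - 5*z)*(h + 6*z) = h^2 + h*z - 30*z^2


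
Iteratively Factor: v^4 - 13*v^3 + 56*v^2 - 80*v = (v)*(v^3 - 13*v^2 + 56*v - 80) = v*(v - 4)*(v^2 - 9*v + 20) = v*(v - 5)*(v - 4)*(v - 4)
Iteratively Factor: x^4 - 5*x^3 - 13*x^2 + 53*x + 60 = (x + 1)*(x^3 - 6*x^2 - 7*x + 60) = (x - 4)*(x + 1)*(x^2 - 2*x - 15) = (x - 5)*(x - 4)*(x + 1)*(x + 3)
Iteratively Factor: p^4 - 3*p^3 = (p)*(p^3 - 3*p^2) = p^2*(p^2 - 3*p) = p^3*(p - 3)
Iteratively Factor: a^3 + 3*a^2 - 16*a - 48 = (a + 3)*(a^2 - 16) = (a - 4)*(a + 3)*(a + 4)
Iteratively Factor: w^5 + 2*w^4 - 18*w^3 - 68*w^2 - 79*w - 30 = (w + 3)*(w^4 - w^3 - 15*w^2 - 23*w - 10) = (w + 1)*(w + 3)*(w^3 - 2*w^2 - 13*w - 10) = (w - 5)*(w + 1)*(w + 3)*(w^2 + 3*w + 2) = (w - 5)*(w + 1)^2*(w + 3)*(w + 2)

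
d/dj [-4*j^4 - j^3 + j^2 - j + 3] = -16*j^3 - 3*j^2 + 2*j - 1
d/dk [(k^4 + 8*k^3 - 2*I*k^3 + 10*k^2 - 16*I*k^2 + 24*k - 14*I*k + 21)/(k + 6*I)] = (3*k^4 + k^3*(16 + 20*I) + k^2*(46 + 128*I) + k*(192 + 120*I) + 63 + 144*I)/(k^2 + 12*I*k - 36)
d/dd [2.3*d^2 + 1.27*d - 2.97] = 4.6*d + 1.27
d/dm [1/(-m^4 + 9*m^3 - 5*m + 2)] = (4*m^3 - 27*m^2 + 5)/(m^4 - 9*m^3 + 5*m - 2)^2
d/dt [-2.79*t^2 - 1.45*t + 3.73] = -5.58*t - 1.45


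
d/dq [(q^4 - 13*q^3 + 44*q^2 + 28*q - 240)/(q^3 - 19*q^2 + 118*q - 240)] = (q^2 - 16*q + 24)/(q^2 - 16*q + 64)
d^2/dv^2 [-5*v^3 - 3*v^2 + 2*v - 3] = -30*v - 6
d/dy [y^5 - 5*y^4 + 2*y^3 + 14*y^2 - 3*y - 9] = 5*y^4 - 20*y^3 + 6*y^2 + 28*y - 3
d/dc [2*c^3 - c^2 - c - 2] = 6*c^2 - 2*c - 1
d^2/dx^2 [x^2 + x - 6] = 2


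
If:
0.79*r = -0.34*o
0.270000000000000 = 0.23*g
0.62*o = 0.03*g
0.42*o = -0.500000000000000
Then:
No Solution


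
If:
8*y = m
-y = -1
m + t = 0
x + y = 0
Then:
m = 8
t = -8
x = -1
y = 1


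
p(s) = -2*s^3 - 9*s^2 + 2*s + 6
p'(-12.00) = -646.00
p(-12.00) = 2142.00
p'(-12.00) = -646.00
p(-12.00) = 2142.00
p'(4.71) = -215.88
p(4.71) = -393.21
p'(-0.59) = 10.53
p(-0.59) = 2.10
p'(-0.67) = 11.37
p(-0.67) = 1.22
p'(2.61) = -85.85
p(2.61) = -85.65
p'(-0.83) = 12.81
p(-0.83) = -0.72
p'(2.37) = -74.36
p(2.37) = -66.44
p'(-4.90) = -53.86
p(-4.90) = 15.41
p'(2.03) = -59.27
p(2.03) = -43.76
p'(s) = -6*s^2 - 18*s + 2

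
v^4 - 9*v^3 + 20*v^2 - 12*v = v*(v - 6)*(v - 2)*(v - 1)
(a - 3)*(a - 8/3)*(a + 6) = a^3 + a^2/3 - 26*a + 48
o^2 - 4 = (o - 2)*(o + 2)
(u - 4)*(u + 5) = u^2 + u - 20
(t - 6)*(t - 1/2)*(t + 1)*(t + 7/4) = t^4 - 15*t^3/4 - 105*t^2/8 - 25*t/8 + 21/4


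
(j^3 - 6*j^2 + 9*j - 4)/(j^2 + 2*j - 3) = (j^2 - 5*j + 4)/(j + 3)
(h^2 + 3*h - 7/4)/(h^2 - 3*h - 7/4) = (-4*h^2 - 12*h + 7)/(-4*h^2 + 12*h + 7)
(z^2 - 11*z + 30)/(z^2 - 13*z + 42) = (z - 5)/(z - 7)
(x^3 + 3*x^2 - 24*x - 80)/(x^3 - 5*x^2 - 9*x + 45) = (x^2 + 8*x + 16)/(x^2 - 9)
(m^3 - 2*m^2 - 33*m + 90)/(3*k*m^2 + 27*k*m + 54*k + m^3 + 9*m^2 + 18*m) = (m^2 - 8*m + 15)/(3*k*m + 9*k + m^2 + 3*m)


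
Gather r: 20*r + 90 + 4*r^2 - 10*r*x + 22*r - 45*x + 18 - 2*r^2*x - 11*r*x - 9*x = r^2*(4 - 2*x) + r*(42 - 21*x) - 54*x + 108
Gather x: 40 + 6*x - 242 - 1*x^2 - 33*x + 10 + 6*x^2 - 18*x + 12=5*x^2 - 45*x - 180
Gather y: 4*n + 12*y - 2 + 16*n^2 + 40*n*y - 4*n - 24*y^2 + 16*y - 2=16*n^2 - 24*y^2 + y*(40*n + 28) - 4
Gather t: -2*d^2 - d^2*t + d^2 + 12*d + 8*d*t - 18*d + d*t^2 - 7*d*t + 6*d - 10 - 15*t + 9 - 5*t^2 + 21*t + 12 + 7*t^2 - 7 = -d^2 + t^2*(d + 2) + t*(-d^2 + d + 6) + 4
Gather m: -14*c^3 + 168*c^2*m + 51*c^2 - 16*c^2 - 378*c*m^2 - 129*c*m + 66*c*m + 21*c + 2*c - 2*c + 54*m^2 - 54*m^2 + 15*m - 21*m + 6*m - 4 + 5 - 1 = -14*c^3 + 35*c^2 - 378*c*m^2 + 21*c + m*(168*c^2 - 63*c)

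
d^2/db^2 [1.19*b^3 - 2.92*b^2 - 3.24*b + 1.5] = 7.14*b - 5.84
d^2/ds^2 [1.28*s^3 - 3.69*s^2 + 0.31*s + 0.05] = 7.68*s - 7.38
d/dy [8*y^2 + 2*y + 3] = 16*y + 2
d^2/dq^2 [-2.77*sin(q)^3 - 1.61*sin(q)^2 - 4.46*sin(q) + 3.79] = 6.5375*sin(q) - 6.2325*sin(3*q) - 3.22*cos(2*q)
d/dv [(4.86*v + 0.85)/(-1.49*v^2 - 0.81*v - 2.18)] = (7.2414*v^2 + 2.533*v - 9.9063)/(2.2201*v^4 + 2.4138*v^3 + 7.1525*v^2 + 3.5316*v + 4.7524)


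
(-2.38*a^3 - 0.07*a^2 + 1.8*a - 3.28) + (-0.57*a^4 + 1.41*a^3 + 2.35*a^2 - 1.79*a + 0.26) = -0.57*a^4 - 0.97*a^3 + 2.28*a^2 + 0.01*a - 3.02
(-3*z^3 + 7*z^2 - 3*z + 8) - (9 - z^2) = -3*z^3 + 8*z^2 - 3*z - 1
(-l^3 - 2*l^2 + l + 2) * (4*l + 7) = -4*l^4 - 15*l^3 - 10*l^2 + 15*l + 14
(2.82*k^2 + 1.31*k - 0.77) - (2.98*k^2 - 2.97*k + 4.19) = -0.16*k^2 + 4.28*k - 4.96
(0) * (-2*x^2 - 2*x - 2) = 0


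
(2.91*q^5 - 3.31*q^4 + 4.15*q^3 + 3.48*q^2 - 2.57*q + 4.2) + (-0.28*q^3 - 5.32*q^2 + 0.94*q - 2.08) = 2.91*q^5 - 3.31*q^4 + 3.87*q^3 - 1.84*q^2 - 1.63*q + 2.12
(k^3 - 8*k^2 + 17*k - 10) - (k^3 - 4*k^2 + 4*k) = -4*k^2 + 13*k - 10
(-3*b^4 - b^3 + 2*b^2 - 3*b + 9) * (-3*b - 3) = 9*b^5 + 12*b^4 - 3*b^3 + 3*b^2 - 18*b - 27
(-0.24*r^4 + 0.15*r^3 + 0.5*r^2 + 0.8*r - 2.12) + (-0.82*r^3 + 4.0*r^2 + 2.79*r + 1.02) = -0.24*r^4 - 0.67*r^3 + 4.5*r^2 + 3.59*r - 1.1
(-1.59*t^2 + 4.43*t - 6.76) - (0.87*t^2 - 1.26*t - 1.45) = -2.46*t^2 + 5.69*t - 5.31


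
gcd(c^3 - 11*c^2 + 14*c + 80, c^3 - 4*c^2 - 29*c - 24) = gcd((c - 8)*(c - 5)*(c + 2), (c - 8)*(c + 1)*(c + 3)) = c - 8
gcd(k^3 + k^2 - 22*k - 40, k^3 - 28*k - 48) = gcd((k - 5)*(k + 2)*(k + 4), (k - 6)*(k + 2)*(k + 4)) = k^2 + 6*k + 8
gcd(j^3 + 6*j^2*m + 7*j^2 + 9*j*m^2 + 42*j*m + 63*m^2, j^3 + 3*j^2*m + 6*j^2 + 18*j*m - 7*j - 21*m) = j^2 + 3*j*m + 7*j + 21*m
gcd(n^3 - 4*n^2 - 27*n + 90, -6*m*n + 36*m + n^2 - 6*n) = n - 6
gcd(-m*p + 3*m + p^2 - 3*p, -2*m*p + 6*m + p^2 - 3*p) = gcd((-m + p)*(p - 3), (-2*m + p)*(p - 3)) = p - 3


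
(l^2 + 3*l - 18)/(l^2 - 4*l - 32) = (-l^2 - 3*l + 18)/(-l^2 + 4*l + 32)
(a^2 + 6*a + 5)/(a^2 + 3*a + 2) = (a + 5)/(a + 2)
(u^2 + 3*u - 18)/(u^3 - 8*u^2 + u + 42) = (u + 6)/(u^2 - 5*u - 14)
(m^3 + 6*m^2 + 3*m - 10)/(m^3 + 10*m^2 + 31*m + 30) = (m - 1)/(m + 3)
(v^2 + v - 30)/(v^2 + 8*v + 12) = (v - 5)/(v + 2)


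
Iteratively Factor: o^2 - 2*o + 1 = (o - 1)*(o - 1)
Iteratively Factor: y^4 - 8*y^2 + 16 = (y + 2)*(y^3 - 2*y^2 - 4*y + 8) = (y - 2)*(y + 2)*(y^2 - 4) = (y - 2)^2*(y + 2)*(y + 2)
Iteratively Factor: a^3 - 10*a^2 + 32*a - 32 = (a - 4)*(a^2 - 6*a + 8) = (a - 4)^2*(a - 2)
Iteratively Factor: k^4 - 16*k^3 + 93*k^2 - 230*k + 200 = (k - 5)*(k^3 - 11*k^2 + 38*k - 40) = (k - 5)^2*(k^2 - 6*k + 8) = (k - 5)^2*(k - 4)*(k - 2)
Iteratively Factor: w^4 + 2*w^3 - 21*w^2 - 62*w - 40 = (w + 4)*(w^3 - 2*w^2 - 13*w - 10) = (w + 1)*(w + 4)*(w^2 - 3*w - 10) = (w + 1)*(w + 2)*(w + 4)*(w - 5)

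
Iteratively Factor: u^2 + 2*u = (u)*(u + 2)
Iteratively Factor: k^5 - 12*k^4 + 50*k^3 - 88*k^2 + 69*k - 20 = (k - 5)*(k^4 - 7*k^3 + 15*k^2 - 13*k + 4) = (k - 5)*(k - 4)*(k^3 - 3*k^2 + 3*k - 1) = (k - 5)*(k - 4)*(k - 1)*(k^2 - 2*k + 1) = (k - 5)*(k - 4)*(k - 1)^2*(k - 1)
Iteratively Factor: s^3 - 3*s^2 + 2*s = (s - 1)*(s^2 - 2*s) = (s - 2)*(s - 1)*(s)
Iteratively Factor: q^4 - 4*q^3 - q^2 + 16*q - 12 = (q - 1)*(q^3 - 3*q^2 - 4*q + 12) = (q - 1)*(q + 2)*(q^2 - 5*q + 6) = (q - 3)*(q - 1)*(q + 2)*(q - 2)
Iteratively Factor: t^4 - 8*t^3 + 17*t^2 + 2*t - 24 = (t + 1)*(t^3 - 9*t^2 + 26*t - 24) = (t - 2)*(t + 1)*(t^2 - 7*t + 12) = (t - 4)*(t - 2)*(t + 1)*(t - 3)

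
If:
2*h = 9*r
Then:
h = 9*r/2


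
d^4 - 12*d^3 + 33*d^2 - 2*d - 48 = (d - 8)*(d - 3)*(d - 2)*(d + 1)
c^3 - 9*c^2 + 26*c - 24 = (c - 4)*(c - 3)*(c - 2)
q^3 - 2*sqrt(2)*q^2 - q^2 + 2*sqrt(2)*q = q*(q - 1)*(q - 2*sqrt(2))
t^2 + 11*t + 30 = (t + 5)*(t + 6)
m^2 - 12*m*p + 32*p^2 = (m - 8*p)*(m - 4*p)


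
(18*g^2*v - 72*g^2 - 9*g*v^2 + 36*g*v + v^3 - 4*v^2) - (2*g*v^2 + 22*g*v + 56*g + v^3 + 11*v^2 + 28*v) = 18*g^2*v - 72*g^2 - 11*g*v^2 + 14*g*v - 56*g - 15*v^2 - 28*v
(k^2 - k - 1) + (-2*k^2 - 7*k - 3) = -k^2 - 8*k - 4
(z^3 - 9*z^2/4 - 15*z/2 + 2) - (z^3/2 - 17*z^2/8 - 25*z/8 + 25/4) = z^3/2 - z^2/8 - 35*z/8 - 17/4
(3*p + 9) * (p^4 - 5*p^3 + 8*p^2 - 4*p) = 3*p^5 - 6*p^4 - 21*p^3 + 60*p^2 - 36*p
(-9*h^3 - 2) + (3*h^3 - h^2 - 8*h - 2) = -6*h^3 - h^2 - 8*h - 4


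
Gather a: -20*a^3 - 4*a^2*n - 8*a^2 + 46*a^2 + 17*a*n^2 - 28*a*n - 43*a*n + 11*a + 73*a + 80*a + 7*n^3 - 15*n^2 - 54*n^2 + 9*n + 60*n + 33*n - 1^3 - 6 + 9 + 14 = -20*a^3 + a^2*(38 - 4*n) + a*(17*n^2 - 71*n + 164) + 7*n^3 - 69*n^2 + 102*n + 16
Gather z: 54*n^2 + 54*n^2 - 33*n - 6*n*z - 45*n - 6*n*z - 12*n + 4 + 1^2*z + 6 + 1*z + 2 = 108*n^2 - 90*n + z*(2 - 12*n) + 12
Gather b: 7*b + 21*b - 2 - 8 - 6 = 28*b - 16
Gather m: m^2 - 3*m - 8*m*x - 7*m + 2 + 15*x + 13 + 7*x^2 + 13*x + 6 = m^2 + m*(-8*x - 10) + 7*x^2 + 28*x + 21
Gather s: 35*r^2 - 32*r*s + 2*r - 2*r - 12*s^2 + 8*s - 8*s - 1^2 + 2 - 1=35*r^2 - 32*r*s - 12*s^2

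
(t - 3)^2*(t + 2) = t^3 - 4*t^2 - 3*t + 18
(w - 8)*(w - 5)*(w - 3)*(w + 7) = w^4 - 9*w^3 - 33*w^2 + 433*w - 840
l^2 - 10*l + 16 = (l - 8)*(l - 2)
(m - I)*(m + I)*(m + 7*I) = m^3 + 7*I*m^2 + m + 7*I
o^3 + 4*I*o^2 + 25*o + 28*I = (o - 4*I)*(o + I)*(o + 7*I)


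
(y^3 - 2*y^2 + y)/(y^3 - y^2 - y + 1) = y/(y + 1)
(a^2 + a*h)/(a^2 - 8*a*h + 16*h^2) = a*(a + h)/(a^2 - 8*a*h + 16*h^2)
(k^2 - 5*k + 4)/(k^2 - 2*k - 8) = (k - 1)/(k + 2)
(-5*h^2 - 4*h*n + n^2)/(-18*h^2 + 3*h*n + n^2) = (-5*h^2 - 4*h*n + n^2)/(-18*h^2 + 3*h*n + n^2)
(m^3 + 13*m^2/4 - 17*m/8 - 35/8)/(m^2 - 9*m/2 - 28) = (4*m^2 - m - 5)/(4*(m - 8))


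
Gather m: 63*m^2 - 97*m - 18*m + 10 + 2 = 63*m^2 - 115*m + 12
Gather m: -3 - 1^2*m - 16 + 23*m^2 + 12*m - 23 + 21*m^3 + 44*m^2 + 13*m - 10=21*m^3 + 67*m^2 + 24*m - 52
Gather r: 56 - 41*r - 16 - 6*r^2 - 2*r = -6*r^2 - 43*r + 40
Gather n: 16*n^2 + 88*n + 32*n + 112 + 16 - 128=16*n^2 + 120*n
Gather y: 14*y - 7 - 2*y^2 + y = -2*y^2 + 15*y - 7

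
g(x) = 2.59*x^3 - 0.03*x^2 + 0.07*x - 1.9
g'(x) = 7.77*x^2 - 0.06*x + 0.07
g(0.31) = -1.80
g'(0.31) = 0.80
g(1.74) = 11.78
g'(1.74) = 23.49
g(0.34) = -1.78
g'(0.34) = 0.95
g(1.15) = 2.08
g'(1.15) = 10.28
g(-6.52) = -721.50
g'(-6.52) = 330.77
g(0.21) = -1.86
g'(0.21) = 0.40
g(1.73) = 11.54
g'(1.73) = 23.22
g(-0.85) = -3.57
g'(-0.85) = 5.73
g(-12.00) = -4482.58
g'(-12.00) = 1119.67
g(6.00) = 556.88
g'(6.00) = 279.43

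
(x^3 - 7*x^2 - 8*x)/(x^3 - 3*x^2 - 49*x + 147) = x*(x^2 - 7*x - 8)/(x^3 - 3*x^2 - 49*x + 147)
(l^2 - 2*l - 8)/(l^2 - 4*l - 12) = (l - 4)/(l - 6)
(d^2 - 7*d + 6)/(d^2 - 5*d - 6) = (d - 1)/(d + 1)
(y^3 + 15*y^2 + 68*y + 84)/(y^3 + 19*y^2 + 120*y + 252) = (y + 2)/(y + 6)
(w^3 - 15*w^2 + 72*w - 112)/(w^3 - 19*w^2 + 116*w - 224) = (w - 4)/(w - 8)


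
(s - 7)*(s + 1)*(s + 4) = s^3 - 2*s^2 - 31*s - 28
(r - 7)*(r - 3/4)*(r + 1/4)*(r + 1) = r^4 - 13*r^3/2 - 67*r^2/16 + 37*r/8 + 21/16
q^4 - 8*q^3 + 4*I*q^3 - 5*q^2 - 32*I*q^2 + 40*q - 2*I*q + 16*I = (q - 8)*(q + I)^2*(q + 2*I)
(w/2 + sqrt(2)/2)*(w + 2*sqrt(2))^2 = w^3/2 + 5*sqrt(2)*w^2/2 + 8*w + 4*sqrt(2)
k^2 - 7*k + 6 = (k - 6)*(k - 1)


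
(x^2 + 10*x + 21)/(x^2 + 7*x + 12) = (x + 7)/(x + 4)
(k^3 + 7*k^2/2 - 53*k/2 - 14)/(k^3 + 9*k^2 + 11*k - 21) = (k^2 - 7*k/2 - 2)/(k^2 + 2*k - 3)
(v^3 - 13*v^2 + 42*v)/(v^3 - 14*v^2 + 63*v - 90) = v*(v - 7)/(v^2 - 8*v + 15)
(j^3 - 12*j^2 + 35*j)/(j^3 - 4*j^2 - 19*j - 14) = j*(j - 5)/(j^2 + 3*j + 2)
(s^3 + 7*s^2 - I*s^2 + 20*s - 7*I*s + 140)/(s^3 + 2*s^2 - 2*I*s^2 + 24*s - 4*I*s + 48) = (s^2 + s*(7 - 5*I) - 35*I)/(s^2 + s*(2 - 6*I) - 12*I)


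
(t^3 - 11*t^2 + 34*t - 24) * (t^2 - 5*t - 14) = t^5 - 16*t^4 + 75*t^3 - 40*t^2 - 356*t + 336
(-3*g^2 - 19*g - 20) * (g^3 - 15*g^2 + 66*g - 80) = -3*g^5 + 26*g^4 + 67*g^3 - 714*g^2 + 200*g + 1600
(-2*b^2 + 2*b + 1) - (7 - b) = -2*b^2 + 3*b - 6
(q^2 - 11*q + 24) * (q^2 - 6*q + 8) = q^4 - 17*q^3 + 98*q^2 - 232*q + 192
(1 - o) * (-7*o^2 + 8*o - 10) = 7*o^3 - 15*o^2 + 18*o - 10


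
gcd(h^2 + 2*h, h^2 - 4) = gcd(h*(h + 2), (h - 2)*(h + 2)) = h + 2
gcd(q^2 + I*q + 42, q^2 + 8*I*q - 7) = q + 7*I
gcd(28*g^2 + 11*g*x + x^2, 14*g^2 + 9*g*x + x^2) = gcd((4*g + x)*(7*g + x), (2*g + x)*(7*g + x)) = 7*g + x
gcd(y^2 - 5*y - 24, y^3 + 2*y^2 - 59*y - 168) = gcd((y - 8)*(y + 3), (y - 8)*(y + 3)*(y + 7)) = y^2 - 5*y - 24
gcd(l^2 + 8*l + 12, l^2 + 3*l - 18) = l + 6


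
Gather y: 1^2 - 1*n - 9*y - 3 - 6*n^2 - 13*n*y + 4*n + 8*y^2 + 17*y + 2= -6*n^2 + 3*n + 8*y^2 + y*(8 - 13*n)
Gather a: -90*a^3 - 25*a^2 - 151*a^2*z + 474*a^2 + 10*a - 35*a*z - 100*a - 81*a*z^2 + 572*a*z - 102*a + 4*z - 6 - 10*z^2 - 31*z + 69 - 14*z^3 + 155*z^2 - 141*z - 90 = -90*a^3 + a^2*(449 - 151*z) + a*(-81*z^2 + 537*z - 192) - 14*z^3 + 145*z^2 - 168*z - 27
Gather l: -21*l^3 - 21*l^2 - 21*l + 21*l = -21*l^3 - 21*l^2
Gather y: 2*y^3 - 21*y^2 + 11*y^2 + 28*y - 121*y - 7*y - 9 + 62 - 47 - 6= 2*y^3 - 10*y^2 - 100*y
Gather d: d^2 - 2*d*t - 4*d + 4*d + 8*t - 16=d^2 - 2*d*t + 8*t - 16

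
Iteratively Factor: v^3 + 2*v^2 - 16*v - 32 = (v - 4)*(v^2 + 6*v + 8) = (v - 4)*(v + 4)*(v + 2)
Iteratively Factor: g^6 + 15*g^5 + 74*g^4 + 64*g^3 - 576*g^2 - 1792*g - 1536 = (g + 4)*(g^5 + 11*g^4 + 30*g^3 - 56*g^2 - 352*g - 384) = (g + 4)^2*(g^4 + 7*g^3 + 2*g^2 - 64*g - 96) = (g + 2)*(g + 4)^2*(g^3 + 5*g^2 - 8*g - 48) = (g + 2)*(g + 4)^3*(g^2 + g - 12) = (g - 3)*(g + 2)*(g + 4)^3*(g + 4)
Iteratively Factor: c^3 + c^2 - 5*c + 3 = (c - 1)*(c^2 + 2*c - 3) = (c - 1)^2*(c + 3)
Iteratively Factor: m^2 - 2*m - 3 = (m - 3)*(m + 1)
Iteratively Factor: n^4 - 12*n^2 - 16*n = (n - 4)*(n^3 + 4*n^2 + 4*n) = n*(n - 4)*(n^2 + 4*n + 4) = n*(n - 4)*(n + 2)*(n + 2)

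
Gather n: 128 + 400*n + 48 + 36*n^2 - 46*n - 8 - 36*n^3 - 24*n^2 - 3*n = -36*n^3 + 12*n^2 + 351*n + 168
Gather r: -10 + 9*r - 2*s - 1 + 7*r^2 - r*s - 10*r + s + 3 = 7*r^2 + r*(-s - 1) - s - 8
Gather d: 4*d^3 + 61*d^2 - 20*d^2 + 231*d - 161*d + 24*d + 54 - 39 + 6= 4*d^3 + 41*d^2 + 94*d + 21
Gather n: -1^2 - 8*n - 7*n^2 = -7*n^2 - 8*n - 1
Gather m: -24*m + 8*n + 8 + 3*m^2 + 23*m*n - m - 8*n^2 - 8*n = 3*m^2 + m*(23*n - 25) - 8*n^2 + 8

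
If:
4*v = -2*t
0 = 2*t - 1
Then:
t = 1/2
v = -1/4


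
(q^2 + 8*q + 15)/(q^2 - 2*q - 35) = (q + 3)/(q - 7)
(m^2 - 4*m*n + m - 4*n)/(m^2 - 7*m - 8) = (m - 4*n)/(m - 8)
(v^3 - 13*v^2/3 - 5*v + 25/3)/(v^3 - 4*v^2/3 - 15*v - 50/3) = (v - 1)/(v + 2)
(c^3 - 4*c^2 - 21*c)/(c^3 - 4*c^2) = (c^2 - 4*c - 21)/(c*(c - 4))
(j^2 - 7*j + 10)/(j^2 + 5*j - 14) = (j - 5)/(j + 7)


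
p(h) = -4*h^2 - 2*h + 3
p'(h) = -8*h - 2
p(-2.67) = -20.18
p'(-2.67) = 19.36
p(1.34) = -6.86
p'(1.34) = -12.72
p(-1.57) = -3.72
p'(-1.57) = 10.56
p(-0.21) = 3.24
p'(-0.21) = -0.32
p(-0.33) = 3.22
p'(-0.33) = 0.64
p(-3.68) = -43.81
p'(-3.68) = 27.44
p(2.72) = -32.03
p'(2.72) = -23.76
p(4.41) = -83.61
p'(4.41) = -37.28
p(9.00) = -339.00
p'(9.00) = -74.00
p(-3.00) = -27.00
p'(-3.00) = 22.00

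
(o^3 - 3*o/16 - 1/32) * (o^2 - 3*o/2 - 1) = o^5 - 3*o^4/2 - 19*o^3/16 + o^2/4 + 15*o/64 + 1/32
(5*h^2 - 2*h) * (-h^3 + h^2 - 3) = -5*h^5 + 7*h^4 - 2*h^3 - 15*h^2 + 6*h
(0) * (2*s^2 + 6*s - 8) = 0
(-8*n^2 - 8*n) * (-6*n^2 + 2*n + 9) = 48*n^4 + 32*n^3 - 88*n^2 - 72*n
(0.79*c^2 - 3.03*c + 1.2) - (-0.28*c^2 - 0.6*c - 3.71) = 1.07*c^2 - 2.43*c + 4.91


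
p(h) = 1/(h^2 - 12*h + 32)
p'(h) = (12 - 2*h)/(h^2 - 12*h + 32)^2 = 2*(6 - h)/(h^2 - 12*h + 32)^2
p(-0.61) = 0.03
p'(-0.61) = 0.01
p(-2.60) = 0.01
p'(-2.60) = 0.00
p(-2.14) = 0.02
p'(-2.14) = 0.00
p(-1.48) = 0.02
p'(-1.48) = 0.01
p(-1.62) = 0.02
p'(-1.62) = 0.01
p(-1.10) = 0.02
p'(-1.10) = 0.01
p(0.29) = 0.03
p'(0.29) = 0.01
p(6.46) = -0.26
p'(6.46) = -0.06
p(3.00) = 0.20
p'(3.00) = 0.24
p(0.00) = 0.03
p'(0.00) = 0.01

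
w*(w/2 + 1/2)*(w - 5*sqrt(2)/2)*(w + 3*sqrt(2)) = w^4/2 + sqrt(2)*w^3/4 + w^3/2 - 15*w^2/2 + sqrt(2)*w^2/4 - 15*w/2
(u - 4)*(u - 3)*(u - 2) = u^3 - 9*u^2 + 26*u - 24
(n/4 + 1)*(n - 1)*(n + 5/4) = n^3/4 + 17*n^2/16 - n/16 - 5/4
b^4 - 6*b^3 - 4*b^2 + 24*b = b*(b - 6)*(b - 2)*(b + 2)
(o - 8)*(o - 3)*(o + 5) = o^3 - 6*o^2 - 31*o + 120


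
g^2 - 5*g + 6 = (g - 3)*(g - 2)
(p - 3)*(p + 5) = p^2 + 2*p - 15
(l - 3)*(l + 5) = l^2 + 2*l - 15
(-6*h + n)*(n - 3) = -6*h*n + 18*h + n^2 - 3*n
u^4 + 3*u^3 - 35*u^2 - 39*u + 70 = (u - 5)*(u - 1)*(u + 2)*(u + 7)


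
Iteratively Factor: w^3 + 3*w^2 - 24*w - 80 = (w + 4)*(w^2 - w - 20) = (w + 4)^2*(w - 5)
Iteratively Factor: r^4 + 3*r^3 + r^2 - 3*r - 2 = (r - 1)*(r^3 + 4*r^2 + 5*r + 2) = (r - 1)*(r + 1)*(r^2 + 3*r + 2) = (r - 1)*(r + 1)*(r + 2)*(r + 1)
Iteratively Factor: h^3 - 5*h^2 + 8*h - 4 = (h - 2)*(h^2 - 3*h + 2) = (h - 2)*(h - 1)*(h - 2)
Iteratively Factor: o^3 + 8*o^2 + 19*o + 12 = (o + 4)*(o^2 + 4*o + 3) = (o + 3)*(o + 4)*(o + 1)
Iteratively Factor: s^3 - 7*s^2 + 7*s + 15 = (s - 3)*(s^2 - 4*s - 5) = (s - 5)*(s - 3)*(s + 1)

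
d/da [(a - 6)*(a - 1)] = 2*a - 7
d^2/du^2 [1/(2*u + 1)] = 8/(2*u + 1)^3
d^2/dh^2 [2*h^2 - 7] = 4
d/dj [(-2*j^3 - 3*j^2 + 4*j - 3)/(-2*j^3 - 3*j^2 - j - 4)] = (20*j^3 + 21*j^2 + 6*j - 19)/(4*j^6 + 12*j^5 + 13*j^4 + 22*j^3 + 25*j^2 + 8*j + 16)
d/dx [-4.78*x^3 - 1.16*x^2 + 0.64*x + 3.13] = -14.34*x^2 - 2.32*x + 0.64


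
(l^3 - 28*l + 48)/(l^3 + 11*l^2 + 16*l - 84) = (l - 4)/(l + 7)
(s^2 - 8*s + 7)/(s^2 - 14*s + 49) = (s - 1)/(s - 7)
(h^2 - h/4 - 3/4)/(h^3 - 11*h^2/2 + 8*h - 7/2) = (4*h + 3)/(2*(2*h^2 - 9*h + 7))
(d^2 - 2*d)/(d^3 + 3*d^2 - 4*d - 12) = d/(d^2 + 5*d + 6)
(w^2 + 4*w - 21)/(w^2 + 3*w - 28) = (w - 3)/(w - 4)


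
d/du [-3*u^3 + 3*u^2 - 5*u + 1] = -9*u^2 + 6*u - 5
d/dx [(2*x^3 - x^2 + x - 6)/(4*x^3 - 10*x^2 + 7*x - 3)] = (-16*x^4 + 20*x^3 + 57*x^2 - 114*x + 39)/(16*x^6 - 80*x^5 + 156*x^4 - 164*x^3 + 109*x^2 - 42*x + 9)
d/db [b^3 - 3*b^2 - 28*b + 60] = 3*b^2 - 6*b - 28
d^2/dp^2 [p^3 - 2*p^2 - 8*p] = 6*p - 4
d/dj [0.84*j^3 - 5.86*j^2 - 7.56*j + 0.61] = 2.52*j^2 - 11.72*j - 7.56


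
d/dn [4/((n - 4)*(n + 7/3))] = 12*(5 - 6*n)/(9*n^4 - 30*n^3 - 143*n^2 + 280*n + 784)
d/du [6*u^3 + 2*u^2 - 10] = 2*u*(9*u + 2)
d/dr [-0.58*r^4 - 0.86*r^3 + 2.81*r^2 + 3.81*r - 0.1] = -2.32*r^3 - 2.58*r^2 + 5.62*r + 3.81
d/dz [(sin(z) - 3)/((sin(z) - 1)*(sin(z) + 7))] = (6*sin(z) + cos(z)^2 + 10)*cos(z)/((sin(z) - 1)^2*(sin(z) + 7)^2)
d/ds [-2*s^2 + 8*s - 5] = 8 - 4*s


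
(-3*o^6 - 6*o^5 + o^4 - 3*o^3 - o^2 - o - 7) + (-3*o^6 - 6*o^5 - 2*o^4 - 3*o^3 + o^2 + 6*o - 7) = -6*o^6 - 12*o^5 - o^4 - 6*o^3 + 5*o - 14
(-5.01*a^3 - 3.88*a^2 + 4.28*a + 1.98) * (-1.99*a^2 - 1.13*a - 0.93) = 9.9699*a^5 + 13.3825*a^4 + 0.526499999999999*a^3 - 5.1682*a^2 - 6.2178*a - 1.8414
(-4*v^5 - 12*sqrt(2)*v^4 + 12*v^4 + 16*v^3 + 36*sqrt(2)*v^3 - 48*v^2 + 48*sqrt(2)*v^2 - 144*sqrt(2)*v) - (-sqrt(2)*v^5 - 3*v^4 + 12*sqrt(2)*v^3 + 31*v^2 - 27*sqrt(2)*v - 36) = -4*v^5 + sqrt(2)*v^5 - 12*sqrt(2)*v^4 + 15*v^4 + 16*v^3 + 24*sqrt(2)*v^3 - 79*v^2 + 48*sqrt(2)*v^2 - 117*sqrt(2)*v + 36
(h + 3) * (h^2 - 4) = h^3 + 3*h^2 - 4*h - 12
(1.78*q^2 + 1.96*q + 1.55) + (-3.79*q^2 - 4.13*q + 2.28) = -2.01*q^2 - 2.17*q + 3.83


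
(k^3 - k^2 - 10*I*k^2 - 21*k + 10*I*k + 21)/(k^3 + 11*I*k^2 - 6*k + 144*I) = (k^2 - k*(1 + 7*I) + 7*I)/(k^2 + 14*I*k - 48)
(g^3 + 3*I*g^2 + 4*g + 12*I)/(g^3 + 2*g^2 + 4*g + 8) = (g + 3*I)/(g + 2)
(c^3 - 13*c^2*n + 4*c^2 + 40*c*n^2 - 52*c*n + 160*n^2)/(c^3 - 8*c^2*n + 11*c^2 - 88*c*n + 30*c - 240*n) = (c^2 - 5*c*n + 4*c - 20*n)/(c^2 + 11*c + 30)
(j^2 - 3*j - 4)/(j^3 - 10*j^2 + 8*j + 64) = (j + 1)/(j^2 - 6*j - 16)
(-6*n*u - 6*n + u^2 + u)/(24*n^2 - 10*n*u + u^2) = (u + 1)/(-4*n + u)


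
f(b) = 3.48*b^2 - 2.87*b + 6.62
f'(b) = 6.96*b - 2.87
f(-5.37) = 122.38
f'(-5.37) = -40.25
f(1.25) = 8.47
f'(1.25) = 5.83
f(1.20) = 8.19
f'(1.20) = 5.48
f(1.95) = 14.26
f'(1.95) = 10.70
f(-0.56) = 9.32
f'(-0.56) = -6.77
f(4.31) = 58.90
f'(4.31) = 27.13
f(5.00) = 79.27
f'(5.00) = 31.93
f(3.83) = 46.68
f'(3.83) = 23.79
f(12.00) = 473.30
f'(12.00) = 80.65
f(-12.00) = 542.18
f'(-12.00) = -86.39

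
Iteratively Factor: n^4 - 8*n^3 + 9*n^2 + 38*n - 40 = (n - 1)*(n^3 - 7*n^2 + 2*n + 40) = (n - 5)*(n - 1)*(n^2 - 2*n - 8) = (n - 5)*(n - 1)*(n + 2)*(n - 4)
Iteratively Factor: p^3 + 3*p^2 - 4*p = (p + 4)*(p^2 - p) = p*(p + 4)*(p - 1)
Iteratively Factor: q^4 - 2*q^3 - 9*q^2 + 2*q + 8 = (q - 4)*(q^3 + 2*q^2 - q - 2) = (q - 4)*(q - 1)*(q^2 + 3*q + 2) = (q - 4)*(q - 1)*(q + 1)*(q + 2)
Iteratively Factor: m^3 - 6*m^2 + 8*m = (m - 2)*(m^2 - 4*m) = m*(m - 2)*(m - 4)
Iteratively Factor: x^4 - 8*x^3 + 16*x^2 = (x)*(x^3 - 8*x^2 + 16*x) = x*(x - 4)*(x^2 - 4*x) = x^2*(x - 4)*(x - 4)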